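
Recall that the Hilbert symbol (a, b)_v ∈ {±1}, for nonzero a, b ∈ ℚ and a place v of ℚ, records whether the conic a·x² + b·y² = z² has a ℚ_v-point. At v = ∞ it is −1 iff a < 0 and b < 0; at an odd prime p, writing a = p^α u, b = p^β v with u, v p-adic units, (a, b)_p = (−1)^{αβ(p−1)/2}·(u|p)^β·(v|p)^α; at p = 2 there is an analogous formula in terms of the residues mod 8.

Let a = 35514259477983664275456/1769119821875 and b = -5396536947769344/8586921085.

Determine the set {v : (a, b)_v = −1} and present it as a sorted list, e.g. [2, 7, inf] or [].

[2, 13]

Mod squares: a ≡ 910, b ≡ -2210. Check v ∈ {∞, 2, 3, 5, 7, 13, 17, 19, 23, 37}.
v=17: a=17^-2·(≡1), b=17^-1·(≡10) mod 17; (1|17)=+1, (10|17)=-1; (−1)^{-2·-1·8}·(+1)^-1·(-1)^-2 = +1.
v=5: a=5^-5·(≡2), b=5^-1·(≡3) mod 5; (2|5)=-1, (3|5)=-1; (−1)^{-5·-1·2}·(-1)^-1·(-1)^-5 = +1.
v=23: a=23^-4·(≡8), b=23^-4·(≡17) mod 23; (8|23)=+1, (17|23)=-1; (−1)^{-4·-4·11}·(+1)^-4·(-1)^-4 = +1.
v=19: a=19^0·(≡9), b=19^-2·(≡12) mod 19; (9|19)=+1, (12|19)=-1; (−1)^{0·-2·9}·(+1)^-2·(-1)^0 = +1.
v=13: a=13^7·(≡5), b=13^5·(≡3) mod 13; (5|13)=-1, (3|13)=+1; (−1)^{7·5·6}·(-1)^5·(+1)^7 = -1.
v=3: a=3^2·(≡1), b=3^4·(≡1) mod 3; (1|3)=+1, (1|3)=+1; (−1)^{2·4·1}·(+1)^4·(+1)^2 = +1.
v=7: a=7^-1·(≡4), b=7^0·(≡1) mod 7; (4|7)=+1, (1|7)=+1; (−1)^{-1·0·3}·(+1)^0·(+1)^-1 = +1.
v=2: v_2(a)=25, v_2(b)=17; units ≡ 7, 7 (mod 8); ε·ε+αω+βω = 1·1+25·0+17·0 ≡ 1  ⇒  (a,b)_2 = -1.
v=∞: 910 > 0 and -2210 < 0  ⇒  (a,b)_∞ = +1.
v=37: a=37^4·(≡32), b=37^2·(≡28) mod 37; (32|37)=-1, (28|37)=+1; (−1)^{4·2·18}·(-1)^2·(+1)^4 = +1.
|Ram(910, -2210)| = 2, even; anisotropic at {2, 13}.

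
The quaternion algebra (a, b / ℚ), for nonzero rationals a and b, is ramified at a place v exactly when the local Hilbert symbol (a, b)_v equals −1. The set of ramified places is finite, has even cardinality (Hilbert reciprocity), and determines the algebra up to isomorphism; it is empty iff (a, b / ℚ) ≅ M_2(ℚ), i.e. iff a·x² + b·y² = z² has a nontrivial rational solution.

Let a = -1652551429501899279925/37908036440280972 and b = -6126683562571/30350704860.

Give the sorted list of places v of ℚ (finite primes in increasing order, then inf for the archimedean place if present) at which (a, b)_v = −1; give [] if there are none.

(a, b) ≡ (-39, -285) mod (ℚ^×)²; places V = {2, 3, 5, 7, 11, 13, 17, 19, ∞}.
(a,b)_2: α=-2, β=-2; u≡1, v≡3 (mod 8); ε(u)ε(v)=0·1, αω(v)=-2·1, βω(u)=-2·0; sum ≡ 0  ⇒  +1.
(a,b)_7: α=-8, u≡6; β=-4, v≡2 (mod 7); (6|7)=-1, (2|7)=+1; sign (−1)^0·-1^-4·+1^-8 = +1.
(a,b)_19: α=8, u≡15; β=5, v≡16 (mod 19); (15|19)=-1, (16|19)=+1; sign (−1)^0·-1^5·+1^8 = -1.
(a,b)_5: α=2, u≡4; β=-1, v≡2 (mod 5); (4|5)=+1, (2|5)=-1; sign (−1)^0·+1^-1·-1^2 = +1.
(a,b)_3: α=-9, u≡2; β=-7, v≡1 (mod 3); (2|3)=-1, (1|3)=+1; sign (−1)^1·-1^-7·+1^-9 = +1.
(a,b)_13: α=3, u≡9; β=2, v≡9 (mod 13); (9|13)=+1, (9|13)=+1; sign (−1)^0·+1^2·+1^3 = +1.
(a,b)_11: α=6, u≡5; β=4, v≡5 (mod 11); (5|11)=+1, (5|11)=+1; sign (−1)^0·+1^4·+1^6 = +1.
(a,b)_∞: sgn(-39)=−, sgn(-285)=−, so -1.
(a,b)_17: α=-4, u≡7; β=-2, v≡2 (mod 17); (7|17)=-1, (2|17)=+1; sign (−1)^0·-1^-2·+1^-4 = +1.
Ram(-39, -285) = {19, ∞}; no ℚ_19-point on the conic.

[19, inf]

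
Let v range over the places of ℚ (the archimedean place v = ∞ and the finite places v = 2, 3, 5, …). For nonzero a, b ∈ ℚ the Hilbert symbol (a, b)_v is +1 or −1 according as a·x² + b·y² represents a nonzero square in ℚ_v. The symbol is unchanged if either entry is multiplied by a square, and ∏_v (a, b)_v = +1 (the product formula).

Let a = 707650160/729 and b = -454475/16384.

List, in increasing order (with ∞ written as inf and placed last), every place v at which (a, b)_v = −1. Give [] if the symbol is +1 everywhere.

[7, 17]

Mod squares: a ≡ 902615, b ≡ -371. Check v ∈ {∞, 2, 3, 5, 7, 17, 37, 41, 53}.
v=17: a=17^1·(≡13), b=17^0·(≡12) mod 17; (13|17)=+1, (12|17)=-1; (−1)^{1·0·8}·(+1)^0·(-1)^1 = -1.
v=∞: 902615 > 0 and -371 < 0  ⇒  (a,b)_∞ = +1.
v=3: a=3^-6·(≡2), b=3^0·(≡1) mod 3; (2|3)=-1, (1|3)=+1; (−1)^{-6·0·1}·(-1)^0·(+1)^-6 = +1.
v=7: a=7^3·(≡3), b=7^3·(≡3) mod 7; (3|7)=-1, (3|7)=-1; (−1)^{3·3·3}·(-1)^3·(-1)^3 = -1.
v=53: a=53^0·(≡13), b=53^1·(≡47) mod 53; (13|53)=+1, (47|53)=+1; (−1)^{0·1·26}·(+1)^1·(+1)^0 = +1.
v=5: a=5^1·(≡3), b=5^2·(≡4) mod 5; (3|5)=-1, (4|5)=+1; (−1)^{1·2·2}·(-1)^2·(+1)^1 = +1.
v=41: a=41^1·(≡33), b=41^0·(≡25) mod 41; (33|41)=+1, (25|41)=+1; (−1)^{1·0·20}·(+1)^0·(+1)^1 = +1.
v=37: a=37^1·(≡26), b=37^0·(≡27) mod 37; (26|37)=+1, (27|37)=+1; (−1)^{1·0·18}·(+1)^0·(+1)^1 = +1.
v=2: v_2(a)=4, v_2(b)=-14; units ≡ 7, 5 (mod 8); ε·ε+αω+βω = 1·0+4·1+-14·0 ≡ 0  ⇒  (a,b)_2 = +1.
Ram(902615, -371) = {7, 17}; no ℚ_7-point on the conic.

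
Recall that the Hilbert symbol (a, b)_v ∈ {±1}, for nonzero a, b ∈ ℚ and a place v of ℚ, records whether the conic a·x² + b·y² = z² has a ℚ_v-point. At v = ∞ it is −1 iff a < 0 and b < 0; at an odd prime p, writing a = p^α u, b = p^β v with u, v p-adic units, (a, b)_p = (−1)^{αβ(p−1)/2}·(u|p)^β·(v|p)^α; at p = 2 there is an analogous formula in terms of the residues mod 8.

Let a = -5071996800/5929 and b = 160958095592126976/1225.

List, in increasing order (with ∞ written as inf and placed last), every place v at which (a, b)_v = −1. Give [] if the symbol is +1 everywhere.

[2, 31]

Mod squares: a ≡ -352222, b ≡ 26. Check v ∈ {∞, 2, 3, 5, 7, 11, 13, 19, 23, 31}.
v=19: a=19^1·(≡7), b=19^2·(≡7) mod 19; (7|19)=+1, (7|19)=+1; (−1)^{1·2·9}·(+1)^2·(+1)^1 = +1.
v=2: v_2(a)=7, v_2(b)=9; units ≡ 1, 5 (mod 8); ε·ε+αω+βω = 0·0+7·1+9·0 ≡ 1  ⇒  (a,b)_2 = -1.
v=13: a=13^1·(≡8), b=13^1·(≡6) mod 13; (8|13)=-1, (6|13)=-1; (−1)^{1·1·6}·(-1)^1·(-1)^1 = +1.
v=3: a=3^2·(≡2), b=3^2·(≡2) mod 3; (2|3)=-1, (2|3)=-1; (−1)^{2·2·1}·(-1)^2·(-1)^2 = +1.
v=31: a=31^1·(≡30), b=31^2·(≡22) mod 31; (30|31)=-1, (22|31)=-1; (−1)^{1·2·15}·(-1)^2·(-1)^1 = -1.
v=7: a=7^-2·(≡2), b=7^-2·(≡6) mod 7; (2|7)=+1, (6|7)=-1; (−1)^{-2·-2·3}·(+1)^-2·(-1)^-2 = +1.
v=5: a=5^2·(≡2), b=5^-2·(≡4) mod 5; (2|5)=-1, (4|5)=+1; (−1)^{2·-2·2}·(-1)^-2·(+1)^2 = +1.
v=11: a=11^-2·(≡4), b=11^4·(≡4) mod 11; (4|11)=+1, (4|11)=+1; (−1)^{-2·4·5}·(+1)^4·(+1)^-2 = +1.
v=23: a=23^1·(≡3), b=23^2·(≡13) mod 23; (3|23)=+1, (13|23)=+1; (−1)^{1·2·11}·(+1)^2·(+1)^1 = +1.
v=∞: -352222 < 0 and 26 > 0  ⇒  (a,b)_∞ = +1.
Ram(-352222, 26) = {2, 31}; no ℚ_2-point on the conic.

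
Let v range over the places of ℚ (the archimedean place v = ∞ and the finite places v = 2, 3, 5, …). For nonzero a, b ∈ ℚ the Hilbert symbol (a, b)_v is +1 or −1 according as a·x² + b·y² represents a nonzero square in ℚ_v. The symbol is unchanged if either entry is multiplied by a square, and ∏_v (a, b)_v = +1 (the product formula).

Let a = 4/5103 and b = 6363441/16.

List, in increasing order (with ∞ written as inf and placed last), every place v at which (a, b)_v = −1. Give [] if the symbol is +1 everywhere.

[7, 43]

(a, b) ≡ (7, 8729) mod (ℚ^×)²; places V = {2, 3, 7, 29, 43, ∞}.
(a,b)_29: α=0, u≡25; β=1, v≡10 (mod 29); (25|29)=+1, (10|29)=-1; sign (−1)^0·+1^1·-1^0 = +1.
(a,b)_7: α=-1, u≡4; β=1, v≡4 (mod 7); (4|7)=+1, (4|7)=+1; sign (−1)^1·+1^1·+1^-1 = -1.
(a,b)_2: α=2, β=-4; u≡7, v≡1 (mod 8); ε(u)ε(v)=1·0, αω(v)=2·0, βω(u)=-4·0; sum ≡ 0  ⇒  +1.
(a,b)_∞: sgn(7)=+, sgn(8729)=+, so +1.
(a,b)_3: α=-6, u≡1; β=6, v≡2 (mod 3); (1|3)=+1, (2|3)=-1; sign (−1)^0·+1^6·-1^-6 = +1.
(a,b)_43: α=0, u≡12; β=1, v≡23 (mod 43); (12|43)=-1, (23|43)=+1; sign (−1)^0·-1^1·+1^0 = -1.
(7, 8729 / ℚ) ramifies at {7, 43}: a division algebra.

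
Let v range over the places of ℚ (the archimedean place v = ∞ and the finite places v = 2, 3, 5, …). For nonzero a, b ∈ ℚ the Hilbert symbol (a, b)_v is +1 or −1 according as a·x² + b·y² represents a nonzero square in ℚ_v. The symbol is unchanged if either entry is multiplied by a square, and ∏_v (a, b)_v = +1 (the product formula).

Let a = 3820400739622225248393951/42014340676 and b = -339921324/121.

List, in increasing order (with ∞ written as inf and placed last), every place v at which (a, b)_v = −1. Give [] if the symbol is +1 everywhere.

(a, b) ≡ (31, -9442259) mod (ℚ^×)²; places V = {2, 3, 7, 11, 17, 19, 23, 31, 41, ∞}.
(a,b)_3: α=14, u≡1; β=2, v≡1 (mod 3); (1|3)=+1, (1|3)=+1; sign (−1)^0·+1^2·+1^14 = +1.
(a,b)_19: α=2, u≡14; β=1, v≡10 (mod 19); (14|19)=-1, (10|19)=-1; sign (−1)^0·-1^1·-1^2 = -1.
(a,b)_17: α=4, u≡6; β=1, v≡14 (mod 17); (6|17)=-1, (14|17)=-1; sign (−1)^0·-1^1·-1^4 = -1.
(a,b)_23: α=2, u≡18; β=1, v≡10 (mod 23); (18|23)=+1, (10|23)=-1; sign (−1)^0·+1^1·-1^2 = +1.
(a,b)_2: α=-2, β=2; u≡7, v≡5 (mod 8); ε(u)ε(v)=1·0, αω(v)=-2·1, βω(u)=2·0; sum ≡ 0  ⇒  +1.
(a,b)_∞: sgn(31)=+, sgn(-9442259)=−, so +1.
(a,b)_11: α=-8, u≡4; β=-2, v≡5 (mod 11); (4|11)=+1, (5|11)=+1; sign (−1)^0·+1^-2·+1^-8 = +1.
(a,b)_41: α=2, u≡36; β=1, v≡36 (mod 41); (36|41)=+1, (36|41)=+1; sign (−1)^0·+1^1·+1^2 = +1.
(a,b)_7: α=-2, u≡5; β=0, v≡3 (mod 7); (5|7)=-1, (3|7)=-1; sign (−1)^0·-1^0·-1^-2 = +1.
(a,b)_31: α=3, u≡2; β=1, v≡13 (mod 31); (2|31)=+1, (13|31)=-1; sign (−1)^1·+1^1·-1^3 = +1.
|Ram(31, -9442259)| = 2, even; anisotropic at {17, 19}.

[17, 19]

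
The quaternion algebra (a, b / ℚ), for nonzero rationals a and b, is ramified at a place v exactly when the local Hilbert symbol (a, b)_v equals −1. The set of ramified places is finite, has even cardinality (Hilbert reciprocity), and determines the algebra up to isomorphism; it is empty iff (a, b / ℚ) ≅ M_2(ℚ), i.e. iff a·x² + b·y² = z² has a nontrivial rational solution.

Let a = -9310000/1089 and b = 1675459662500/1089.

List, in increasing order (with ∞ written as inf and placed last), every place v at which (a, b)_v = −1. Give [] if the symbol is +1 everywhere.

[13, 19]

Mod squares: a ≡ -19, b ≡ 65. Check v ∈ {∞, 2, 3, 5, 7, 11, 13, 19}.
v=5: a=5^4·(≡1), b=5^5·(≡3) mod 5; (1|5)=+1, (3|5)=-1; (−1)^{4·5·2}·(+1)^5·(-1)^4 = +1.
v=19: a=19^1·(≡8), b=19^2·(≡8) mod 19; (8|19)=-1, (8|19)=-1; (−1)^{1·2·9}·(-1)^2·(-1)^1 = -1.
v=11: a=11^-2·(≡9), b=11^-2·(≡7) mod 11; (9|11)=+1, (7|11)=-1; (−1)^{-2·-2·5}·(+1)^-2·(-1)^-2 = +1.
v=7: a=7^2·(≡2), b=7^0·(≡2) mod 7; (2|7)=+1, (2|7)=+1; (−1)^{2·0·3}·(+1)^0·(+1)^2 = +1.
v=13: a=13^0·(≡8), b=13^5·(≡7) mod 13; (8|13)=-1, (7|13)=-1; (−1)^{0·5·6}·(-1)^5·(-1)^0 = -1.
v=∞: -19 < 0 and 65 > 0  ⇒  (a,b)_∞ = +1.
v=2: v_2(a)=4, v_2(b)=2; units ≡ 5, 1 (mod 8); ε·ε+αω+βω = 0·0+4·0+2·1 ≡ 0  ⇒  (a,b)_2 = +1.
v=3: a=3^-2·(≡2), b=3^-2·(≡2) mod 3; (2|3)=-1, (2|3)=-1; (−1)^{-2·-2·1}·(-1)^-2·(-1)^-2 = +1.
(-19, 65 / ℚ) ramifies at {13, 19}: a division algebra.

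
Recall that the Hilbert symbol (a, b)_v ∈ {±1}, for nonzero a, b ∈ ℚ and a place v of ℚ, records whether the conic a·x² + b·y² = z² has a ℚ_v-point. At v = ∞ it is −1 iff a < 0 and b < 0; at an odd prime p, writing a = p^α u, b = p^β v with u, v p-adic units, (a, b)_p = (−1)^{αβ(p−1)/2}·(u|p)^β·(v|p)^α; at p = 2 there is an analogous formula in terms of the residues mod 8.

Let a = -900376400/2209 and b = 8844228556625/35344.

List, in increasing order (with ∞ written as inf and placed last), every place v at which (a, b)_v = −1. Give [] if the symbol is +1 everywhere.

(a, b) ≡ (-2250941, 191329985) mod (ℚ^×)²; places V = {2, 5, 7, 11, 17, 23, 31, 41, 43, 47, ∞}.
(a,b)_47: α=-2, u≡15; β=-2, v≡29 (mod 47); (15|47)=-1, (29|47)=-1; sign (−1)^0·-1^-2·-1^-2 = +1.
(a,b)_7: α=1, u≡6; β=1, v≡2 (mod 7); (6|7)=-1, (2|7)=+1; sign (−1)^1·-1^1·+1^1 = +1.
(a,b)_2: α=4, β=-4; u≡3, v≡1 (mod 8); ε(u)ε(v)=1·0, αω(v)=4·0, βω(u)=-4·1; sum ≡ 0  ⇒  +1.
(a,b)_17: α=0, u≡11; β=1, v≡16 (mod 17); (11|17)=-1, (16|17)=+1; sign (−1)^0·-1^1·+1^0 = -1.
(a,b)_23: α=1, u≡5; β=1, v≡13 (mod 23); (5|23)=-1, (13|23)=+1; sign (−1)^1·-1^1·+1^1 = +1.
(a,b)_41: α=1, u≡37; β=1, v≡13 (mod 41); (37|41)=+1, (13|41)=-1; sign (−1)^0·+1^1·-1^1 = -1.
(a,b)_5: α=2, u≡1; β=3, v≡2 (mod 5); (1|5)=+1, (2|5)=-1; sign (−1)^0·+1^3·-1^2 = +1.
(a,b)_31: α=1, u≡15; β=1, v≡21 (mod 31); (15|31)=-1, (21|31)=-1; sign (−1)^1·-1^1·-1^1 = -1.
(a,b)_11: α=1, u≡7; β=1, v≡7 (mod 11); (7|11)=-1, (7|11)=-1; sign (−1)^1·-1^1·-1^1 = -1.
(a,b)_43: α=0, u≡16; β=2, v≡35 (mod 43); (16|43)=+1, (35|43)=+1; sign (−1)^0·+1^2·+1^0 = +1.
(a,b)_∞: sgn(-2250941)=−, sgn(191329985)=+, so +1.
Ram(-2250941, 191329985) = {11, 17, 31, 41}; no ℚ_11-point on the conic.

[11, 17, 31, 41]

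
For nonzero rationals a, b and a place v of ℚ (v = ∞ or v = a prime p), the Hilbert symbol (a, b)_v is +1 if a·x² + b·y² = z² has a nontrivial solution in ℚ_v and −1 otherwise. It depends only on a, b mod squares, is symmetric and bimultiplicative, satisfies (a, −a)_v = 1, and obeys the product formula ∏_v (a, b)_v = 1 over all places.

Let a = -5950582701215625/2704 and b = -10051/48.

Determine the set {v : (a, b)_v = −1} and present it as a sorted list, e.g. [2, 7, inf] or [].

[2, 3, 5, inf]

Mod squares: a ≡ -1705, b ≡ -57. Check v ∈ {∞, 2, 3, 5, 11, 13, 19, 23, 31}.
v=∞: -1705 < 0 and -57 < 0  ⇒  (a,b)_∞ = -1.
v=31: a=31^1·(≡19), b=31^0·(≡16) mod 31; (19|31)=+1, (16|31)=+1; (−1)^{1·0·15}·(+1)^0·(+1)^1 = +1.
v=13: a=13^-2·(≡7), b=13^0·(≡7) mod 13; (7|13)=-1, (7|13)=-1; (−1)^{-2·0·6}·(-1)^0·(-1)^-2 = +1.
v=19: a=19^4·(≡6), b=19^1·(≡6) mod 19; (6|19)=+1, (6|19)=+1; (−1)^{4·1·9}·(+1)^1·(+1)^4 = +1.
v=23: a=23^2·(≡11), b=23^2·(≡2) mod 23; (11|23)=-1, (2|23)=+1; (−1)^{2·2·11}·(-1)^2·(+1)^2 = +1.
v=2: v_2(a)=-4, v_2(b)=-4; units ≡ 7, 7 (mod 8); ε·ε+αω+βω = 1·1+-4·0+-4·0 ≡ 1  ⇒  (a,b)_2 = -1.
v=5: a=5^5·(≡4), b=5^0·(≡3) mod 5; (4|5)=+1, (3|5)=-1; (−1)^{5·0·2}·(+1)^0·(-1)^5 = -1.
v=3: a=3^4·(≡2), b=3^-1·(≡2) mod 3; (2|3)=-1, (2|3)=-1; (−1)^{4·-1·1}·(-1)^-1·(-1)^4 = -1.
v=11: a=11^1·(≡6), b=11^0·(≡9) mod 11; (6|11)=-1, (9|11)=+1; (−1)^{1·0·5}·(-1)^0·(+1)^1 = +1.
(-1705, -57 / ℚ) ramifies at {2, 3, 5, ∞}: a division algebra.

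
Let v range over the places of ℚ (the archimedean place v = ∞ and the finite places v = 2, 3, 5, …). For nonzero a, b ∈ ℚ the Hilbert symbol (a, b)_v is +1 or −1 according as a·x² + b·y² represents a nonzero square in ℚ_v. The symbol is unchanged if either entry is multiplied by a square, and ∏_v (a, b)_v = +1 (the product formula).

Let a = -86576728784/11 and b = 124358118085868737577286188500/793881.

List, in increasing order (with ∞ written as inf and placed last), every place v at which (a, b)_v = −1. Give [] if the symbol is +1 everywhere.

Mod squares: a ≡ -24871, b ≡ 146965. Check v ∈ {∞, 2, 3, 5, 7, 11, 13, 17, 19}.
v=3: a=3^0·(≡2), b=3^-8·(≡1) mod 3; (2|3)=-1, (1|3)=+1; (−1)^{0·-8·1}·(-1)^-8·(+1)^0 = +1.
v=7: a=7^3·(≡6), b=7^7·(≡1) mod 7; (6|7)=-1, (1|7)=+1; (−1)^{3·7·3}·(-1)^7·(+1)^3 = +1.
v=∞: -24871 < 0 and 146965 > 0  ⇒  (a,b)_∞ = +1.
v=19: a=19^1·(≡13), b=19^3·(≡14) mod 19; (13|19)=-1, (14|19)=-1; (−1)^{1·3·9}·(-1)^3·(-1)^1 = -1.
v=2: v_2(a)=4, v_2(b)=2; units ≡ 1, 5 (mod 8); ε·ε+αω+βω = 0·0+4·1+2·0 ≡ 0  ⇒  (a,b)_2 = +1.
v=13: a=13^2·(≡7), b=13^5·(≡5) mod 13; (7|13)=-1, (5|13)=-1; (−1)^{2·5·6}·(-1)^5·(-1)^2 = -1.
v=5: a=5^0·(≡1), b=5^3·(≡3) mod 5; (1|5)=+1, (3|5)=-1; (−1)^{0·3·2}·(+1)^3·(-1)^0 = +1.
v=17: a=17^3·(≡1), b=17^9·(≡1) mod 17; (1|17)=+1, (1|17)=+1; (−1)^{3·9·8}·(+1)^9·(+1)^3 = +1.
v=11: a=11^-1·(≡4), b=11^-2·(≡5) mod 11; (4|11)=+1, (5|11)=+1; (−1)^{-1·-2·5}·(+1)^-2·(+1)^-1 = +1.
|Ram(-24871, 146965)| = 2, even; anisotropic at {13, 19}.

[13, 19]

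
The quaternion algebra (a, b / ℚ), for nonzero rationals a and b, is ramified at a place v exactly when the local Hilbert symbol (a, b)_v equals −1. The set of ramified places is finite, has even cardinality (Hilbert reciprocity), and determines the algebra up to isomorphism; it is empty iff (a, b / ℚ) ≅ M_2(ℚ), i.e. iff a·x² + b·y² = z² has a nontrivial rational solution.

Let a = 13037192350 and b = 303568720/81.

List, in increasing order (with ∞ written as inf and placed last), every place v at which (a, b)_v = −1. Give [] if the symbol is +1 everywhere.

[2, 13]

(a, b) ≡ (46, 387205) mod (ℚ^×)²; places V = {2, 3, 5, 7, 13, 23, 37, ∞}.
(a,b)_23: α=1, u≡2; β=1, v≡19 (mod 23); (2|23)=+1, (19|23)=-1; sign (−1)^1·+1^1·-1^1 = +1.
(a,b)_5: α=2, u≡4; β=1, v≡4 (mod 5); (4|5)=+1, (4|5)=+1; sign (−1)^0·+1^1·+1^2 = +1.
(a,b)_∞: sgn(46)=+, sgn(387205)=+, so +1.
(a,b)_7: α=2, u≡1; β=3, v≡4 (mod 7); (1|7)=+1, (4|7)=+1; sign (−1)^0·+1^3·+1^2 = +1.
(a,b)_3: α=0, u≡1; β=-4, v≡1 (mod 3); (1|3)=+1, (1|3)=+1; sign (−1)^0·+1^-4·+1^0 = +1.
(a,b)_37: α=2, u≡16; β=1, v≡31 (mod 37); (16|37)=+1, (31|37)=-1; sign (−1)^0·+1^1·-1^2 = +1.
(a,b)_2: α=1, β=4; u≡7, v≡5 (mod 8); ε(u)ε(v)=1·0, αω(v)=1·1, βω(u)=4·0; sum ≡ 1  ⇒  -1.
(a,b)_13: α=2, u≡6; β=1, v≡7 (mod 13); (6|13)=-1, (7|13)=-1; sign (−1)^0·-1^1·-1^2 = -1.
(46, 387205 / ℚ) ramifies at {2, 13}: a division algebra.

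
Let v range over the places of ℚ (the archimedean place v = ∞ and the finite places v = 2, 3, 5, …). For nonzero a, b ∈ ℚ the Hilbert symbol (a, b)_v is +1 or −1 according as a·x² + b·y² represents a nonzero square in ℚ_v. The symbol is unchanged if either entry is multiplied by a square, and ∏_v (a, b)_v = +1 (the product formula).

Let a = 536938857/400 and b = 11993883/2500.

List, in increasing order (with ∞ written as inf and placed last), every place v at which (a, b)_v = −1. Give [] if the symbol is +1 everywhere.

[7, 47]

Mod squares: a ≡ 353017, b ≡ 99123. Check v ∈ {∞, 2, 3, 5, 7, 11, 13, 19, 29, 37, 47}.
v=29: a=29^1·(≡20), b=29^0·(≡25) mod 29; (20|29)=+1, (25|29)=+1; (−1)^{1·0·14}·(+1)^0·(+1)^1 = +1.
v=3: a=3^2·(≡1), b=3^1·(≡2) mod 3; (1|3)=+1, (2|3)=-1; (−1)^{2·1·1}·(+1)^1·(-1)^2 = +1.
v=13: a=13^2·(≡7), b=13^0·(≡11) mod 13; (7|13)=-1, (11|13)=-1; (−1)^{2·0·6}·(-1)^0·(-1)^2 = +1.
v=2: v_2(a)=-4, v_2(b)=-2; units ≡ 1, 3 (mod 8); ε·ε+αω+βω = 0·1+-4·1+-2·0 ≡ 0  ⇒  (a,b)_2 = +1.
v=5: a=5^-2·(≡2), b=5^-4·(≡2) mod 5; (2|5)=-1, (2|5)=-1; (−1)^{-2·-4·2}·(-1)^-4·(-1)^-2 = +1.
v=11: a=11^0·(≡1), b=11^2·(≡8) mod 11; (1|11)=+1, (8|11)=-1; (−1)^{0·2·5}·(+1)^2·(-1)^0 = +1.
v=19: a=19^0·(≡16), b=19^1·(≡7) mod 19; (16|19)=+1, (7|19)=+1; (−1)^{0·1·9}·(+1)^1·(+1)^0 = +1.
v=37: a=37^1·(≡24), b=37^1·(≡23) mod 37; (24|37)=-1, (23|37)=-1; (−1)^{1·1·18}·(-1)^1·(-1)^1 = +1.
v=47: a=47^1·(≡23), b=47^1·(≡29) mod 47; (23|47)=-1, (29|47)=-1; (−1)^{1·1·23}·(-1)^1·(-1)^1 = -1.
v=7: a=7^1·(≡6), b=7^0·(≡6) mod 7; (6|7)=-1, (6|7)=-1; (−1)^{1·0·3}·(-1)^0·(-1)^1 = -1.
v=∞: 353017 > 0 and 99123 > 0  ⇒  (a,b)_∞ = +1.
Ram(353017, 99123) = {7, 47}; no ℚ_7-point on the conic.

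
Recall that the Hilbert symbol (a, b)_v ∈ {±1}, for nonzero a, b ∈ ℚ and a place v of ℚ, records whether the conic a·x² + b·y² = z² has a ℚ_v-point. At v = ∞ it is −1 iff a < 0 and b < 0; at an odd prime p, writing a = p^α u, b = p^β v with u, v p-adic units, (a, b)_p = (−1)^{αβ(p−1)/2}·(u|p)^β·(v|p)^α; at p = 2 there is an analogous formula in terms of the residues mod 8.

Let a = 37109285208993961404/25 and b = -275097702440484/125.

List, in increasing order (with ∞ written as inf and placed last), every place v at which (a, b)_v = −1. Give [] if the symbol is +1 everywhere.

Mod squares: a ≡ 65231, b ≡ -51540445. Check v ∈ {∞, 2, 3, 5, 7, 11, 19, 31, 37, 41, 43}.
v=19: a=19^2·(≡11), b=19^1·(≡12) mod 19; (11|19)=+1, (12|19)=-1; (−1)^{2·1·9}·(+1)^1·(-1)^2 = +1.
v=∞: 65231 > 0 and -51540445 < 0  ⇒  (a,b)_∞ = +1.
v=43: a=43^1·(≡5), b=43^1·(≡25) mod 43; (5|43)=-1, (25|43)=+1; (−1)^{1·1·21}·(-1)^1·(+1)^1 = +1.
v=41: a=41^3·(≡4), b=41^2·(≡36) mod 41; (4|41)=+1, (36|41)=+1; (−1)^{3·2·20}·(+1)^2·(+1)^3 = +1.
v=2: v_2(a)=2, v_2(b)=2; units ≡ 7, 3 (mod 8); ε·ε+αω+βω = 1·1+2·1+2·0 ≡ 1  ⇒  (a,b)_2 = -1.
v=5: a=5^-2·(≡4), b=5^-3·(≡1) mod 5; (4|5)=+1, (1|5)=+1; (−1)^{-2·-3·2}·(+1)^-3·(+1)^-2 = +1.
v=3: a=3^14·(≡2), b=3^4·(≡2) mod 3; (2|3)=-1, (2|3)=-1; (−1)^{14·4·1}·(-1)^4·(-1)^14 = +1.
v=31: a=31^0·(≡14), b=31^1·(≡8) mod 31; (14|31)=+1, (8|31)=+1; (−1)^{0·1·15}·(+1)^1·(+1)^0 = +1.
v=37: a=37^1·(≡35), b=37^1·(≡34) mod 37; (35|37)=-1, (34|37)=+1; (−1)^{1·1·18}·(-1)^1·(+1)^1 = -1.
v=7: a=7^2·(≡5), b=7^2·(≡2) mod 7; (5|7)=-1, (2|7)=+1; (−1)^{2·2·3}·(-1)^2·(+1)^2 = +1.
v=11: a=11^0·(≡4), b=11^1·(≡8) mod 11; (4|11)=+1, (8|11)=-1; (−1)^{0·1·5}·(+1)^1·(-1)^0 = +1.
|Ram(65231, -51540445)| = 2, even; anisotropic at {2, 37}.

[2, 37]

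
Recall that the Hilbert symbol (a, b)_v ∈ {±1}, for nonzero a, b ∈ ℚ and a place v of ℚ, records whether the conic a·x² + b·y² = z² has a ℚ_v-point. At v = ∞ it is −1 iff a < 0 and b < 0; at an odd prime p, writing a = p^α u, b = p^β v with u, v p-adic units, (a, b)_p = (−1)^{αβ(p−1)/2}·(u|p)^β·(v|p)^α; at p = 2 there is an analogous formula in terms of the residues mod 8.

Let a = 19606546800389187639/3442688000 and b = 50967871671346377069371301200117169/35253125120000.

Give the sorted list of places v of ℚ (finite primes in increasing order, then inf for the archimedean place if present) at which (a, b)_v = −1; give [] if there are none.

Mod squares: a ≡ 12155, b ≡ 1122. Check v ∈ {∞, 2, 3, 5, 7, 11, 13, 17, 41}.
v=5: a=5^-3·(≡1), b=5^-4·(≡2) mod 5; (1|5)=+1, (2|5)=-1; (−1)^{-3·-4·2}·(+1)^-4·(-1)^-3 = -1.
v=11: a=11^7·(≡3), b=11^11·(≡4) mod 11; (3|11)=+1, (4|11)=+1; (−1)^{7·11·5}·(+1)^11·(+1)^7 = -1.
v=13: a=13^1·(≡3), b=13^2·(≡1) mod 13; (3|13)=+1, (1|13)=+1; (−1)^{1·2·6}·(+1)^2·(+1)^1 = +1.
v=∞: 12155 > 0 and 1122 > 0  ⇒  (a,b)_∞ = +1.
v=41: a=41^-2·(≡15), b=41^-2·(≡19) mod 41; (15|41)=-1, (19|41)=-1; (−1)^{-2·-2·20}·(-1)^-2·(-1)^-2 = +1.
v=17: a=17^3·(≡1), b=17^5·(≡15) mod 17; (1|17)=+1, (15|17)=+1; (−1)^{3·5·8}·(+1)^5·(+1)^3 = +1.
v=2: v_2(a)=-14, v_2(b)=-25; units ≡ 3, 1 (mod 8); ε·ε+αω+βω = 1·0+-14·0+-25·1 ≡ 1  ⇒  (a,b)_2 = -1.
v=3: a=3^8·(≡2), b=3^17·(≡2) mod 3; (2|3)=-1, (2|3)=-1; (−1)^{8·17·1}·(-1)^17·(-1)^8 = -1.
v=7: a=7^4·(≡5), b=7^8·(≡2) mod 7; (5|7)=-1, (2|7)=+1; (−1)^{4·8·3}·(-1)^8·(+1)^4 = +1.
Ram(12155, 1122) = {2, 3, 5, 11}; no ℚ_2-point on the conic.

[2, 3, 5, 11]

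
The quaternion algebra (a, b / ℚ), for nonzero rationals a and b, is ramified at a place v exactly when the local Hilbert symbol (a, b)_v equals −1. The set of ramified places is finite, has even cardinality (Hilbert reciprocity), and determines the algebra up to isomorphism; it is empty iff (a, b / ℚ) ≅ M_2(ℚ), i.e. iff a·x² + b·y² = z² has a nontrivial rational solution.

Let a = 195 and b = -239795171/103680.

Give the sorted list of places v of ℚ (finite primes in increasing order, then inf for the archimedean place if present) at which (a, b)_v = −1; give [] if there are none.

[3, 11]

Mod squares: a ≡ 195, b ≡ -55. Check v ∈ {∞, 2, 3, 5, 7, 11, 13, 23, 29}.
v=23: a=23^0·(≡11), b=23^2·(≡21) mod 23; (11|23)=-1, (21|23)=-1; (−1)^{0·2·11}·(-1)^2·(-1)^0 = +1.
v=2: v_2(a)=0, v_2(b)=-8; units ≡ 3, 1 (mod 8); ε·ε+αω+βω = 1·0+0·0+-8·1 ≡ 0  ⇒  (a,b)_2 = +1.
v=29: a=29^0·(≡21), b=29^2·(≡11) mod 29; (21|29)=-1, (11|29)=-1; (−1)^{0·2·14}·(-1)^2·(-1)^0 = +1.
v=5: a=5^1·(≡4), b=5^-1·(≡4) mod 5; (4|5)=+1, (4|5)=+1; (−1)^{1·-1·2}·(+1)^-1·(+1)^1 = +1.
v=7: a=7^0·(≡6), b=7^2·(≡4) mod 7; (6|7)=-1, (4|7)=+1; (−1)^{0·2·3}·(-1)^2·(+1)^0 = +1.
v=13: a=13^1·(≡2), b=13^0·(≡12) mod 13; (2|13)=-1, (12|13)=+1; (−1)^{1·0·6}·(-1)^0·(+1)^1 = +1.
v=∞: 195 > 0 and -55 < 0  ⇒  (a,b)_∞ = +1.
v=11: a=11^0·(≡8), b=11^1·(≡6) mod 11; (8|11)=-1, (6|11)=-1; (−1)^{0·1·5}·(-1)^1·(-1)^0 = -1.
v=3: a=3^1·(≡2), b=3^-4·(≡2) mod 3; (2|3)=-1, (2|3)=-1; (−1)^{1·-4·1}·(-1)^-4·(-1)^1 = -1.
Ram(195, -55) = {3, 11}; no ℚ_3-point on the conic.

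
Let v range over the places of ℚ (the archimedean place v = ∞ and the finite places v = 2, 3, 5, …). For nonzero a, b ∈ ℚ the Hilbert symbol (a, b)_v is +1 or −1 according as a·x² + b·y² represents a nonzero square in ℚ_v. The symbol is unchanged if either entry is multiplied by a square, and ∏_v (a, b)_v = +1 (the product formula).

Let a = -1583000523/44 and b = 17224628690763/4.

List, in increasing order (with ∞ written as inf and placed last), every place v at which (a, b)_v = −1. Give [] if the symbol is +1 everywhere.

Mod squares: a ≡ -33, b ≡ 403. Check v ∈ {∞, 2, 3, 11, 13, 19, 31}.
v=∞: -33 < 0 and 403 > 0  ⇒  (a,b)_∞ = +1.
v=31: a=31^2·(≡17), b=31^3·(≡21) mod 31; (17|31)=-1, (21|31)=-1; (−1)^{2·3·15}·(-1)^3·(-1)^2 = -1.
v=19: a=19^2·(≡4), b=19^2·(≡17) mod 19; (4|19)=+1, (17|19)=+1; (−1)^{2·2·9}·(+1)^2·(+1)^2 = +1.
v=11: a=11^-1·(≡7), b=11^0·(≡8) mod 11; (7|11)=-1, (8|11)=-1; (−1)^{-1·0·5}·(-1)^0·(-1)^-1 = -1.
v=3: a=3^3·(≡1), b=3^6·(≡1) mod 3; (1|3)=+1, (1|3)=+1; (−1)^{3·6·1}·(+1)^6·(+1)^3 = +1.
v=2: v_2(a)=-2, v_2(b)=-2; units ≡ 7, 3 (mod 8); ε·ε+αω+βω = 1·1+-2·1+-2·0 ≡ 1  ⇒  (a,b)_2 = -1.
v=13: a=13^2·(≡2), b=13^3·(≡7) mod 13; (2|13)=-1, (7|13)=-1; (−1)^{2·3·6}·(-1)^3·(-1)^2 = -1.
(-33, 403 / ℚ) ramifies at {2, 11, 13, 31}: a division algebra.

[2, 11, 13, 31]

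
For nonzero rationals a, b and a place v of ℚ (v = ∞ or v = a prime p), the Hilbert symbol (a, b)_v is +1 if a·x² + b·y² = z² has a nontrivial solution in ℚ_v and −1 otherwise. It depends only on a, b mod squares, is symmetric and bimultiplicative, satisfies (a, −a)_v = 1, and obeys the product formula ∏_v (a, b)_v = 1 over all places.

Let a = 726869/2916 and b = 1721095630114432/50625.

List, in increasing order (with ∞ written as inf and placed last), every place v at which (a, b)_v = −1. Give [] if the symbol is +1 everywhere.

[2, 23]

Mod squares: a ≡ 4301, b ≡ 8602. Check v ∈ {∞, 2, 3, 5, 11, 13, 17, 23}.
v=17: a=17^1·(≡4), b=17^3·(≡13) mod 17; (4|17)=+1, (13|17)=+1; (−1)^{1·3·8}·(+1)^3·(+1)^1 = +1.
v=2: v_2(a)=-2, v_2(b)=7; units ≡ 5, 5 (mod 8); ε·ε+αω+βω = 0·0+-2·1+7·1 ≡ 1  ⇒  (a,b)_2 = -1.
v=∞: 4301 > 0 and 8602 > 0  ⇒  (a,b)_∞ = +1.
v=11: a=11^1·(≡2), b=11^3·(≡3) mod 11; (2|11)=-1, (3|11)=+1; (−1)^{1·3·5}·(-1)^3·(+1)^1 = +1.
v=23: a=23^1·(≡9), b=23^3·(≡1) mod 23; (9|23)=+1, (1|23)=+1; (−1)^{1·3·11}·(+1)^3·(+1)^1 = -1.
v=3: a=3^-6·(≡2), b=3^-4·(≡1) mod 3; (2|3)=-1, (1|3)=+1; (−1)^{-6·-4·1}·(-1)^-4·(+1)^-6 = +1.
v=5: a=5^0·(≡4), b=5^-4·(≡2) mod 5; (4|5)=+1, (2|5)=-1; (−1)^{0·-4·2}·(+1)^-4·(-1)^0 = +1.
v=13: a=13^2·(≡6), b=13^2·(≡1) mod 13; (6|13)=-1, (1|13)=+1; (−1)^{2·2·6}·(-1)^2·(+1)^2 = +1.
|Ram(4301, 8602)| = 2, even; anisotropic at {2, 23}.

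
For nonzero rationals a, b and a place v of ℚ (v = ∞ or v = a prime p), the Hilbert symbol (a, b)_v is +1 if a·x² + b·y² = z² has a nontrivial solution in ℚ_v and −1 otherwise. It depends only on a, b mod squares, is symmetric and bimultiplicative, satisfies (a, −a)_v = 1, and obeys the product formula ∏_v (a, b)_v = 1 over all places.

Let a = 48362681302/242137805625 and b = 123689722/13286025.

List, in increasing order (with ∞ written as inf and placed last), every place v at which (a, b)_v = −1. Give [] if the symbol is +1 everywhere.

[17, 23]

(a, b) ≡ (598, 442) mod (ℚ^×)²; places V = {2, 3, 5, 13, 17, 23, ∞}.
(a,b)_3: α=-18, u≡1; β=-12, v≡1 (mod 3); (1|3)=+1, (1|3)=+1; sign (−1)^0·+1^-12·+1^-18 = +1.
(a,b)_17: α=2, u≡11; β=1, v≡16 (mod 17); (11|17)=-1, (16|17)=+1; sign (−1)^0·-1^1·+1^2 = -1.
(a,b)_2: α=1, β=1; u≡3, v≡5 (mod 8); ε(u)ε(v)=1·0, αω(v)=1·1, βω(u)=1·1; sum ≡ 0  ⇒  +1.
(a,b)_∞: sgn(598)=+, sgn(442)=+, so +1.
(a,b)_23: α=5, u≡2; β=4, v≡20 (mod 23); (2|23)=+1, (20|23)=-1; sign (−1)^0·+1^4·-1^5 = -1.
(a,b)_13: α=1, u≡11; β=1, v≡2 (mod 13); (11|13)=-1, (2|13)=-1; sign (−1)^0·-1^1·-1^1 = +1.
(a,b)_5: α=-4, u≡3; β=-2, v≡2 (mod 5); (3|5)=-1, (2|5)=-1; sign (−1)^0·-1^-2·-1^-4 = +1.
(598, 442 / ℚ) ramifies at {17, 23}: a division algebra.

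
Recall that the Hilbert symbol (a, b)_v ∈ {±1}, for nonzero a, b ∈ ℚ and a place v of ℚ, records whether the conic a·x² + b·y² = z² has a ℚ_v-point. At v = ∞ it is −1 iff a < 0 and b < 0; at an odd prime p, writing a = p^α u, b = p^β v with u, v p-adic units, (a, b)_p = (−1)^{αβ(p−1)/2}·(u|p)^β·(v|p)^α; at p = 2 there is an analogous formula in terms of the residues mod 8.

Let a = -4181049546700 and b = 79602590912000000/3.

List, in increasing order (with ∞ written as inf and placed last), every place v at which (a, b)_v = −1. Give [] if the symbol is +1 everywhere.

[3, 37]

(a, b) ≡ (-320827, 61161) mod (ℚ^×)²; places V = {2, 3, 5, 13, 19, 23, 29, 37, ∞}.
(a,b)_23: α=1, u≡12; β=0, v≡3 (mod 23); (12|23)=+1, (3|23)=+1; sign (−1)^0·+1^0·+1^1 = +1.
(a,b)_19: α=4, u≡16; β=3, v≡13 (mod 19); (16|19)=+1, (13|19)=-1; sign (−1)^0·+1^3·-1^4 = +1.
(a,b)_5: α=2, u≡2; β=6, v≡1 (mod 5); (2|5)=-1, (1|5)=+1; sign (−1)^0·-1^6·+1^2 = +1.
(a,b)_3: α=0, u≡2; β=-1, v≡2 (mod 3); (2|3)=-1, (2|3)=-1; sign (−1)^0·-1^-1·-1^0 = -1.
(a,b)_29: α=1, u≡11; β=1, v≡19 (mod 29); (11|29)=-1, (19|29)=-1; sign (−1)^0·-1^1·-1^1 = +1.
(a,b)_13: α=1, u≡11; β=2, v≡3 (mod 13); (11|13)=-1, (3|13)=+1; sign (−1)^0·-1^2·+1^1 = +1.
(a,b)_2: α=2, β=12; u≡5, v≡1 (mod 8); ε(u)ε(v)=0·0, αω(v)=2·0, βω(u)=12·1; sum ≡ 0  ⇒  +1.
(a,b)_∞: sgn(-320827)=−, sgn(61161)=+, so +1.
(a,b)_37: α=1, u≡2; β=1, v≡33 (mod 37); (2|37)=-1, (33|37)=+1; sign (−1)^0·-1^1·+1^1 = -1.
(-320827, 61161 / ℚ) ramifies at {3, 37}: a division algebra.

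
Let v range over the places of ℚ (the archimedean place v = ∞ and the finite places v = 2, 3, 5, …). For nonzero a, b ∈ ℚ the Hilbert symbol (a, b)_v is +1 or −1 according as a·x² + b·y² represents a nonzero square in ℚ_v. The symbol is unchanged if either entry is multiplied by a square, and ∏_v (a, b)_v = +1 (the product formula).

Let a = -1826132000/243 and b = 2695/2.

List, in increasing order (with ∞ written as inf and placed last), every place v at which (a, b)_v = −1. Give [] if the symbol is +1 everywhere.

(a, b) ≡ (-2310, 110) mod (ℚ^×)²; places V = {2, 3, 5, 7, 11, ∞}.
(a,b)_11: α=3, u≡8; β=1, v≡7 (mod 11); (8|11)=-1, (7|11)=-1; sign (−1)^1·-1^1·-1^3 = -1.
(a,b)_5: α=3, u≡3; β=1, v≡2 (mod 5); (3|5)=-1, (2|5)=-1; sign (−1)^0·-1^1·-1^3 = +1.
(a,b)_2: α=5, β=-1; u≡5, v≡7 (mod 8); ε(u)ε(v)=0·1, αω(v)=5·0, βω(u)=-1·1; sum ≡ 1  ⇒  -1.
(a,b)_∞: sgn(-2310)=−, sgn(110)=+, so +1.
(a,b)_7: α=3, u≡5; β=2, v≡3 (mod 7); (5|7)=-1, (3|7)=-1; sign (−1)^0·-1^2·-1^3 = -1.
(a,b)_3: α=-5, u≡1; β=0, v≡2 (mod 3); (1|3)=+1, (2|3)=-1; sign (−1)^0·+1^0·-1^-5 = -1.
|Ram(-2310, 110)| = 4, even; anisotropic at {2, 3, 7, 11}.

[2, 3, 7, 11]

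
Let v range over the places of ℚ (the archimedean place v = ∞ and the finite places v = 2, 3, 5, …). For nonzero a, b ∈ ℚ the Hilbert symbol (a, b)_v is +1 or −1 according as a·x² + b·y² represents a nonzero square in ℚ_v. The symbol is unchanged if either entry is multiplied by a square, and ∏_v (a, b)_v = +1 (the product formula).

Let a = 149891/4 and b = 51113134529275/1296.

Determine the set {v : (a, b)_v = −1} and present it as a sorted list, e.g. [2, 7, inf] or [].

[2, 7, 19, 23]

(a, b) ≡ (3059, 91) mod (ℚ^×)²; places V = {2, 3, 5, 7, 13, 19, 23, ∞}.
(a,b)_7: α=3, u≡6; β=7, v≡6 (mod 7); (6|7)=-1, (6|7)=-1; sign (−1)^1·-1^7·-1^3 = -1.
(a,b)_3: α=0, u≡2; β=-4, v≡1 (mod 3); (2|3)=-1, (1|3)=+1; sign (−1)^0·-1^-4·+1^0 = +1.
(a,b)_5: α=0, u≡4; β=2, v≡1 (mod 5); (4|5)=+1, (1|5)=+1; sign (−1)^0·+1^2·+1^0 = +1.
(a,b)_∞: sgn(3059)=+, sgn(91)=+, so +1.
(a,b)_23: α=1, u≡2; β=2, v≡7 (mod 23); (2|23)=+1, (7|23)=-1; sign (−1)^0·+1^2·-1^1 = -1.
(a,b)_13: α=0, u≡10; β=1, v≡5 (mod 13); (10|13)=+1, (5|13)=-1; sign (−1)^0·+1^1·-1^0 = +1.
(a,b)_2: α=-2, β=-4; u≡3, v≡3 (mod 8); ε(u)ε(v)=1·1, αω(v)=-2·1, βω(u)=-4·1; sum ≡ 1  ⇒  -1.
(a,b)_19: α=1, u≡1; β=2, v≡18 (mod 19); (1|19)=+1, (18|19)=-1; sign (−1)^0·+1^2·-1^1 = -1.
(3059, 91 / ℚ) ramifies at {2, 7, 19, 23}: a division algebra.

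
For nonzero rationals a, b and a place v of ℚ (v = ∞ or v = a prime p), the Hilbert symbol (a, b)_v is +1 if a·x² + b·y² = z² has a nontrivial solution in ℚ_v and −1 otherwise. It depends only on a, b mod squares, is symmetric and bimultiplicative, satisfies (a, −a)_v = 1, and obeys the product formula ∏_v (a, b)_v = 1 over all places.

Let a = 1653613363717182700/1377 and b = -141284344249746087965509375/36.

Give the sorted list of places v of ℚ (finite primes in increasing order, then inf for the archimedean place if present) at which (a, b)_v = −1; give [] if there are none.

Mod squares: a ≡ 4825331, b ≡ -1015. Check v ∈ {∞, 2, 3, 5, 7, 17, 23, 29, 37, 41, 43}.
v=2: v_2(a)=2, v_2(b)=-2; units ≡ 3, 1 (mod 8); ε·ε+αω+βω = 1·0+2·0+-2·1 ≡ 0  ⇒  (a,b)_2 = +1.
v=23: a=23^1·(≡15), b=23^2·(≡5) mod 23; (15|23)=-1, (5|23)=-1; (−1)^{1·2·11}·(-1)^2·(-1)^1 = -1.
v=3: a=3^-4·(≡2), b=3^-2·(≡2) mod 3; (2|3)=-1, (2|3)=-1; (−1)^{-4·-2·1}·(-1)^-2·(-1)^-4 = +1.
v=41: a=41^3·(≡32), b=41^2·(≡32) mod 41; (32|41)=+1, (32|41)=+1; (−1)^{3·2·20}·(+1)^2·(+1)^3 = +1.
v=43: a=43^1·(≡18), b=43^2·(≡4) mod 43; (18|43)=-1, (4|43)=+1; (−1)^{1·2·21}·(-1)^2·(+1)^1 = +1.
v=37: a=37^0·(≡29), b=37^2·(≡21) mod 37; (29|37)=-1, (21|37)=+1; (−1)^{0·2·18}·(-1)^2·(+1)^0 = +1.
v=∞: 4825331 > 0 and -1015 < 0  ⇒  (a,b)_∞ = +1.
v=29: a=29^4·(≡18), b=29^3·(≡4) mod 29; (18|29)=-1, (4|29)=+1; (−1)^{4·3·14}·(-1)^3·(+1)^4 = -1.
v=17: a=17^-1·(≡14), b=17^0·(≡3) mod 17; (14|17)=-1, (3|17)=-1; (−1)^{-1·0·8}·(-1)^0·(-1)^-1 = -1.
v=5: a=5^2·(≡4), b=5^5·(≡2) mod 5; (4|5)=+1, (2|5)=-1; (−1)^{2·5·2}·(+1)^5·(-1)^2 = +1.
v=7: a=7^3·(≡2), b=7^7·(≡1) mod 7; (2|7)=+1, (1|7)=+1; (−1)^{3·7·3}·(+1)^7·(+1)^3 = -1.
|Ram(4825331, -1015)| = 4, even; anisotropic at {7, 17, 23, 29}.

[7, 17, 23, 29]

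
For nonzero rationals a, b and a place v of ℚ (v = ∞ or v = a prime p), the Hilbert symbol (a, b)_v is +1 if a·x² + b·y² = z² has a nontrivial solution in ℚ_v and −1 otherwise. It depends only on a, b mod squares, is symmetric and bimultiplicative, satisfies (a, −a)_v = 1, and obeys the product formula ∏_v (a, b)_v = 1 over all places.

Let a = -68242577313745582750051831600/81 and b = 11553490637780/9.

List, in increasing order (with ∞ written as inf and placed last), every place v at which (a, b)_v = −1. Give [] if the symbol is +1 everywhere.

Mod squares: a ≡ -25051, b ≡ 26684645. Check v ∈ {∞, 2, 3, 5, 7, 13, 17, 19, 31, 41, 47}.
v=5: a=5^2·(≡1), b=5^1·(≡4) mod 5; (1|5)=+1, (4|5)=+1; (−1)^{2·1·2}·(+1)^1·(+1)^2 = +1.
v=47: a=47^5·(≡13), b=47^2·(≡43) mod 47; (13|47)=-1, (43|47)=-1; (−1)^{5·2·23}·(-1)^2·(-1)^5 = -1.
v=31: a=31^2·(≡1), b=31^1·(≡5) mod 31; (1|31)=+1, (5|31)=+1; (−1)^{2·1·15}·(+1)^1·(+1)^2 = +1.
v=3: a=3^-4·(≡2), b=3^-2·(≡2) mod 3; (2|3)=-1, (2|3)=-1; (−1)^{-4·-2·1}·(-1)^-2·(-1)^-4 = +1.
v=17: a=17^2·(≡7), b=17^1·(≡10) mod 17; (7|17)=-1, (10|17)=-1; (−1)^{2·1·8}·(-1)^1·(-1)^2 = -1.
v=13: a=13^3·(≡1), b=13^1·(≡1) mod 13; (1|13)=+1, (1|13)=+1; (−1)^{3·1·6}·(+1)^1·(+1)^3 = +1.
v=7: a=7^2·(≡2), b=7^2·(≡1) mod 7; (2|7)=+1, (1|7)=+1; (−1)^{2·2·3}·(+1)^2·(+1)^2 = +1.
v=∞: -25051 < 0 and 26684645 > 0  ⇒  (a,b)_∞ = +1.
v=19: a=19^2·(≡13), b=19^1·(≡18) mod 19; (13|19)=-1, (18|19)=-1; (−1)^{2·1·9}·(-1)^1·(-1)^2 = -1.
v=41: a=41^3·(≡16), b=41^1·(≡14) mod 41; (16|41)=+1, (14|41)=-1; (−1)^{3·1·20}·(+1)^1·(-1)^3 = -1.
v=2: v_2(a)=4, v_2(b)=2; units ≡ 5, 5 (mod 8); ε·ε+αω+βω = 0·0+4·1+2·1 ≡ 0  ⇒  (a,b)_2 = +1.
(-25051, 26684645 / ℚ) ramifies at {17, 19, 41, 47}: a division algebra.

[17, 19, 41, 47]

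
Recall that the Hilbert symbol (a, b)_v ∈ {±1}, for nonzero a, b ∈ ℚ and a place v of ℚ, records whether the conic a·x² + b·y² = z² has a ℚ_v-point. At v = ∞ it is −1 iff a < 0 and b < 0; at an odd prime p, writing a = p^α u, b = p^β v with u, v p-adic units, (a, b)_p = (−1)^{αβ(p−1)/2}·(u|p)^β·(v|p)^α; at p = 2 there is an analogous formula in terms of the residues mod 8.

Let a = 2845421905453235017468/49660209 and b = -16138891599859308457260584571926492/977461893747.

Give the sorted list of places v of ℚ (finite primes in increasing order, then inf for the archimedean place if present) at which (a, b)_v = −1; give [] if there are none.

[2, 31]

Mod squares: a ≡ 21607, b ≡ -30381. Check v ∈ {∞, 2, 3, 7, 13, 17, 19, 23, 29, 31, 41}.
v=29: a=29^-2·(≡19), b=29^-2·(≡17) mod 29; (19|29)=-1, (17|29)=-1; (−1)^{-2·-2·14}·(-1)^-2·(-1)^-2 = +1.
v=13: a=13^2·(≡10), b=13^3·(≡3) mod 13; (10|13)=+1, (3|13)=+1; (−1)^{2·3·6}·(+1)^3·(+1)^2 = +1.
v=17: a=17^1·(≡15), b=17^2·(≡8) mod 17; (15|17)=+1, (8|17)=+1; (−1)^{1·2·8}·(+1)^2·(+1)^1 = +1.
v=23: a=23^2·(≡21), b=23^4·(≡8) mod 23; (21|23)=-1, (8|23)=+1; (−1)^{2·4·11}·(-1)^4·(+1)^2 = +1.
v=2: v_2(a)=2, v_2(b)=2; units ≡ 7, 3 (mod 8); ε·ε+αω+βω = 1·1+2·1+2·0 ≡ 1  ⇒  (a,b)_2 = -1.
v=19: a=19^4·(≡6), b=19^5·(≡6) mod 19; (6|19)=+1, (6|19)=+1; (−1)^{4·5·9}·(+1)^5·(+1)^4 = +1.
v=∞: 21607 > 0 and -30381 < 0  ⇒  (a,b)_∞ = +1.
v=31: a=31^1·(≡29), b=31^2·(≡6) mod 31; (29|31)=-1, (6|31)=-1; (−1)^{1·2·15}·(-1)^2·(-1)^1 = -1.
v=3: a=3^-10·(≡1), b=3^-19·(≡1) mod 3; (1|3)=+1, (1|3)=+1; (−1)^{-10·-19·1}·(+1)^-19·(+1)^-10 = +1.
v=7: a=7^0·(≡5), b=7^2·(≡3) mod 7; (5|7)=-1, (3|7)=-1; (−1)^{0·2·3}·(-1)^2·(-1)^0 = +1.
v=41: a=41^5·(≡7), b=41^7·(≡3) mod 41; (7|41)=-1, (3|41)=-1; (−1)^{5·7·20}·(-1)^7·(-1)^5 = +1.
Ram(21607, -30381) = {2, 31}; no ℚ_2-point on the conic.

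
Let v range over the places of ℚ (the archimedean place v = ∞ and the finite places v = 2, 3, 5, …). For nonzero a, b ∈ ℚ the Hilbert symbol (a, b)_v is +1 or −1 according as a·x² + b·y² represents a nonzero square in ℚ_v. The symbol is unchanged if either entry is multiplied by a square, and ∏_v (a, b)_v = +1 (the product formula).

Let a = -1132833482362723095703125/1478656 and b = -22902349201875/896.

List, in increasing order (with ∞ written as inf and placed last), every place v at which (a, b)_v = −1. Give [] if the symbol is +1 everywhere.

(a, b) ≡ (-1344005, -703721018) mod (ℚ^×)²; places V = {2, 3, 5, 7, 11, 13, 17, 19, 23, 29, 31, ∞}.
(a,b)_29: α=1, u≡15; β=1, v≡4 (mod 29); (15|29)=-1, (4|29)=+1; sign (−1)^0·-1^1·+1^1 = -1.
(a,b)_11: α=0, u≡10; β=1, v≡3 (mod 11); (10|11)=-1, (3|11)=+1; sign (−1)^0·-1^1·+1^0 = -1.
(a,b)_7: α=0, u≡2; β=-1, v≡2 (mod 7); (2|7)=+1, (2|7)=+1; sign (−1)^0·+1^-1·+1^0 = +1.
(a,b)_5: α=11, u≡1; β=4, v≡2 (mod 5); (1|5)=+1, (2|5)=-1; sign (−1)^0·+1^4·-1^11 = -1.
(a,b)_13: α=3, u≡3; β=1, v≡9 (mod 13); (3|13)=+1, (9|13)=+1; sign (−1)^0·+1^1·+1^3 = +1.
(a,b)_3: α=12, u≡1; β=6, v≡1 (mod 3); (1|3)=+1, (1|3)=+1; sign (−1)^0·+1^6·+1^12 = +1.
(a,b)_31: α=3, u≡5; β=1, v≡8 (mod 31); (5|31)=+1, (8|31)=+1; sign (−1)^1·+1^1·+1^3 = -1.
(a,b)_17: α=0, u≡8; β=1, v≡5 (mod 17); (8|17)=+1, (5|17)=-1; sign (−1)^0·+1^1·-1^0 = +1.
(a,b)_23: α=1, u≡6; β=1, v≡1 (mod 23); (6|23)=+1, (1|23)=+1; sign (−1)^1·+1^1·+1^1 = -1.
(a,b)_∞: sgn(-1344005)=−, sgn(-703721018)=−, so -1.
(a,b)_19: α=-2, u≡11; β=0, v≡2 (mod 19); (11|19)=+1, (2|19)=-1; sign (−1)^0·+1^0·-1^-2 = +1.
(a,b)_2: α=-12, β=-7; u≡3, v≡3 (mod 8); ε(u)ε(v)=1·1, αω(v)=-12·1, βω(u)=-7·1; sum ≡ 0  ⇒  +1.
Ram(-1344005, -703721018) = {5, 11, 23, 29, 31, ∞}; no ℚ_5-point on the conic.

[5, 11, 23, 29, 31, inf]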